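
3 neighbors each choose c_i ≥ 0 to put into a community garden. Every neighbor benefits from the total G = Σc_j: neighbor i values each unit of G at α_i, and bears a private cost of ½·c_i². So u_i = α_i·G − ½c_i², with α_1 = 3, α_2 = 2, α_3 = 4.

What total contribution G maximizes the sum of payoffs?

27

Planner FOC: ∂(Σu_j)/∂c_i = (Σα_j) − c_i = 0, so c_i^SO = Σα_j = 9 for every i; G^SO = 27.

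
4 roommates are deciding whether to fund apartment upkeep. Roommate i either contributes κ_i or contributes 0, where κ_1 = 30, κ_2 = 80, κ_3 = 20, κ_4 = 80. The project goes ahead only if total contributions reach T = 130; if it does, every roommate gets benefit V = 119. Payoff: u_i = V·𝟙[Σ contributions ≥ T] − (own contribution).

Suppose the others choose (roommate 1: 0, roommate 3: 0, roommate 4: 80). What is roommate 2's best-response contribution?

Others' total = 80. Contributing 80 brings total to 160 ≥ 130: gain V − κ_2 = 39.
Best response: 80.

80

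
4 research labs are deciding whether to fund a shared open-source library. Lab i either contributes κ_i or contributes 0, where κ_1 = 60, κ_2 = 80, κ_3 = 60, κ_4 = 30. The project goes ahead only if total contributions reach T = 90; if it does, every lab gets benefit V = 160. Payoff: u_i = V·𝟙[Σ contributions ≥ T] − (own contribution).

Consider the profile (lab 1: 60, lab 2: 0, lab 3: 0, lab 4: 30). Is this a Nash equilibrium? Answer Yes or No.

Total = 90 ≥ 90: provided.
Lab 1 (pledges 60, payoff 100): dropping to 0 → total 30, payoff 0. No gain.
Lab 2 (pledges 0, payoff 160): pledging 80 → total 170, payoff 80. No gain.
Lab 3 (pledges 0, payoff 160): pledging 60 → total 150, payoff 100. No gain.
Lab 4 (pledges 30, payoff 130): dropping to 0 → total 60, payoff 0. No gain.

Yes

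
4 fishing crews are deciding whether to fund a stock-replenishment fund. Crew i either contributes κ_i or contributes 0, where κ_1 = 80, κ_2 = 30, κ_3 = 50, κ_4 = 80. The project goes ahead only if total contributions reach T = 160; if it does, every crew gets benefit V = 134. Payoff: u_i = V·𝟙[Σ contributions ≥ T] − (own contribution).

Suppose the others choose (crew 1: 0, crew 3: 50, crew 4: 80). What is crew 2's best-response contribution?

30

Others' total = 130. Contributing 30 brings total to 160 ≥ 160: gain V − κ_2 = 104.
Best response: 30.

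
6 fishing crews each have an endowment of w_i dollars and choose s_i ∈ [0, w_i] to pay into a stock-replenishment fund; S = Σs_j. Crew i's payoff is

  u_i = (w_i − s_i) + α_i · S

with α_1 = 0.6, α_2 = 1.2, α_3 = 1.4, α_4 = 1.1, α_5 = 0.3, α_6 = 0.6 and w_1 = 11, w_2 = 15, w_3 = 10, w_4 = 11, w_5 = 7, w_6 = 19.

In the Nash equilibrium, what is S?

∂u_i/∂s_i = α_i − 1, so crew i contributes w_i if α_i > 1, else 0.
α_i > 1 for i ∈ {2, 3, 4}; NE contributions (0, 15, 10, 11, 0, 0), S = 36.

36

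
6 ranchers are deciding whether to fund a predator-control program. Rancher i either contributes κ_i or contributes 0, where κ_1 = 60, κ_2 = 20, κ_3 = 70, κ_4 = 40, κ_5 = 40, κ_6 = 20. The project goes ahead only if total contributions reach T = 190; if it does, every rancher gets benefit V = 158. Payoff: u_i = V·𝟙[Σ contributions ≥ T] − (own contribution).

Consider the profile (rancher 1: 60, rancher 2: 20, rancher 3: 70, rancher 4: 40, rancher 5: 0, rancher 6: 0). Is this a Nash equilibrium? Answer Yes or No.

Total = 190 ≥ 190: provided.
Rancher 1 (pledges 60, payoff 98): dropping to 0 → total 130, payoff 0. No gain.
Rancher 2 (pledges 20, payoff 138): dropping to 0 → total 170, payoff 0. No gain.
Rancher 3 (pledges 70, payoff 88): dropping to 0 → total 120, payoff 0. No gain.
Rancher 4 (pledges 40, payoff 118): dropping to 0 → total 150, payoff 0. No gain.
Rancher 5 (pledges 0, payoff 158): pledging 40 → total 230, payoff 118. No gain.
Rancher 6 (pledges 0, payoff 158): pledging 20 → total 210, payoff 138. No gain.

Yes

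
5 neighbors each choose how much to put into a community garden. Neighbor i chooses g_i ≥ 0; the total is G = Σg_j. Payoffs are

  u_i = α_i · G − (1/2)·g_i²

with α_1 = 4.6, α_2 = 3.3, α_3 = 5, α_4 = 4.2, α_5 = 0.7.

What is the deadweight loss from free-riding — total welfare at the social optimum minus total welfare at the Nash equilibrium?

512.85

Neighbor i's FOC: ∂u_i/∂g_i = α_i − g_i = 0, so g_i* = α_i.
NE contributions = (4.6, 3.3, 5, 4.2, 0.7); G = 17.8.
W^NE = (Σα)·G − ½Σα_i² = 17.8² − ½·75.18 = 279.25.
Planner sets g_i = Σα_j = 17.8 for every i, so G^SO = 5·17.8 = 89.
W^SO = (Σα)·G^SO − ½·5·(Σα)² = (5/2)·17.8² = 792.1.
Deadweight loss = W^SO − W^NE = 512.85.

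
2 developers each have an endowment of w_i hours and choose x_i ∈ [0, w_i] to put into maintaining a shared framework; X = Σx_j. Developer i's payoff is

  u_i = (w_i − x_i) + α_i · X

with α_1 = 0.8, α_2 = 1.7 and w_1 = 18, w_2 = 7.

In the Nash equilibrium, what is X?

7

∂u_i/∂x_i = α_i − 1, so developer i contributes w_i if α_i > 1, else 0.
α_i > 1 for i ∈ {2}; NE contributions (0, 7), X = 7.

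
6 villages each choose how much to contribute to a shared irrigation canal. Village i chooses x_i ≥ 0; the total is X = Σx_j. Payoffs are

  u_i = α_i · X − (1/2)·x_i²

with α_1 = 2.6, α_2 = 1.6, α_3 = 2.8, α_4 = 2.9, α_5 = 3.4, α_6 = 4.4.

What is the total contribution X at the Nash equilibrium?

17.7

Village i's FOC: ∂u_i/∂x_i = α_i − x_i = 0, so x_i* = α_i.
NE contributions = (2.6, 1.6, 2.8, 2.9, 3.4, 4.4); X = 17.7.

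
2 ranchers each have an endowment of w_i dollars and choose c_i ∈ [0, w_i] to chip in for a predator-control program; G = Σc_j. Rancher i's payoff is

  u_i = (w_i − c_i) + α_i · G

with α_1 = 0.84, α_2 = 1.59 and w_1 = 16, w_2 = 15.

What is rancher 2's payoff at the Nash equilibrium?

∂u_i/∂c_i = α_i − 1, so rancher i contributes w_i if α_i > 1, else 0.
α_i > 1 for i ∈ {2}; NE contributions (0, 15), G = 15.
u_2 = (15 − 15) + 1.59·15 = 23.85.

23.85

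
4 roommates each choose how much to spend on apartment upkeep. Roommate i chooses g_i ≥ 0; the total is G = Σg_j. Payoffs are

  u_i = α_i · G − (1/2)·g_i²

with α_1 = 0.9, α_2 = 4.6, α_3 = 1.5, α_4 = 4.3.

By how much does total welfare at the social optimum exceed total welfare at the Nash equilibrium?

149.045

Roommate i's FOC: ∂u_i/∂g_i = α_i − g_i = 0, so g_i* = α_i.
NE contributions = (0.9, 4.6, 1.5, 4.3); G = 11.3.
W^NE = (Σα)·G − ½Σα_i² = 11.3² − ½·42.71 = 106.335.
Planner sets g_i = Σα_j = 11.3 for every i, so G^SO = 4·11.3 = 45.2.
W^SO = (Σα)·G^SO − ½·4·(Σα)² = (4/2)·11.3² = 255.38.
Deadweight loss = W^SO − W^NE = 149.045.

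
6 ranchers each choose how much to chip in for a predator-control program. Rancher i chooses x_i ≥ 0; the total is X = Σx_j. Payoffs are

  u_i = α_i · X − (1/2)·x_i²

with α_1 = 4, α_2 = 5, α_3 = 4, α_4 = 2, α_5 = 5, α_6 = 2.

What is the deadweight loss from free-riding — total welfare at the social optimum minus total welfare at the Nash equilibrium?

1013

Rancher i's FOC: ∂u_i/∂x_i = α_i − x_i = 0, so x_i* = α_i.
NE contributions = (4, 5, 4, 2, 5, 2); X = 22.
W^NE = (Σα)·X − ½Σα_i² = 22² − ½·90 = 439.
Planner sets x_i = Σα_j = 22 for every i, so X^SO = 6·22 = 132.
W^SO = (Σα)·X^SO − ½·6·(Σα)² = (6/2)·22² = 1452.
Deadweight loss = W^SO − W^NE = 1013.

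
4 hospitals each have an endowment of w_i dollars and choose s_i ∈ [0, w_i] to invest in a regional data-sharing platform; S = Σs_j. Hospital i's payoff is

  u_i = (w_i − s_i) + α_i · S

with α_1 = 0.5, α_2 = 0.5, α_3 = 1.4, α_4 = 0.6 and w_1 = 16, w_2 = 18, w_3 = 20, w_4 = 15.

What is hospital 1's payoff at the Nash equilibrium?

∂u_i/∂s_i = α_i − 1, so hospital i contributes w_i if α_i > 1, else 0.
α_i > 1 for i ∈ {3}; NE contributions (0, 0, 20, 0), S = 20.
u_1 = (16 − 0) + 0.5·20 = 26.

26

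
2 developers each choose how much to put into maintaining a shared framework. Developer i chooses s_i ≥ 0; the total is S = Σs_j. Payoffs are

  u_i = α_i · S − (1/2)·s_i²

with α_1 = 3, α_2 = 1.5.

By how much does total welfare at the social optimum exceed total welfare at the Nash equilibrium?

5.625

Developer i's FOC: ∂u_i/∂s_i = α_i − s_i = 0, so s_i* = α_i.
NE contributions = (3, 1.5); S = 4.5.
W^NE = (Σα)·S − ½Σα_i² = 4.5² − ½·11.25 = 14.625.
Planner sets s_i = Σα_j = 4.5 for every i, so S^SO = 2·4.5 = 9.
W^SO = (Σα)·S^SO − ½·2·(Σα)² = (2/2)·4.5² = 20.25.
Deadweight loss = W^SO − W^NE = 5.625.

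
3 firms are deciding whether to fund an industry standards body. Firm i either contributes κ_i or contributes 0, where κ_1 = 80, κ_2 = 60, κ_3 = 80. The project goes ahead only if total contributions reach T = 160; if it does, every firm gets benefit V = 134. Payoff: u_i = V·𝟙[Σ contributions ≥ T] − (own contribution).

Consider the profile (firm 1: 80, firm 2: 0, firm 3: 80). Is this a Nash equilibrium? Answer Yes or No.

Total = 160 ≥ 160: provided.
Firm 1 (pledges 80, payoff 54): dropping to 0 → total 80, payoff 0. No gain.
Firm 2 (pledges 0, payoff 134): pledging 60 → total 220, payoff 74. No gain.
Firm 3 (pledges 80, payoff 54): dropping to 0 → total 80, payoff 0. No gain.

Yes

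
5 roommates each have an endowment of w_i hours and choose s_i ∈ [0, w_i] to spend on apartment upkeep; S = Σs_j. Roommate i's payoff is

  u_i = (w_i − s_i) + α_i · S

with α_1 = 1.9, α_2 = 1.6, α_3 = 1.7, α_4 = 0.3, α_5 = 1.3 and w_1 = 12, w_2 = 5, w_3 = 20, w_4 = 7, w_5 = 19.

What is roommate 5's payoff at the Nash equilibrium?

72.8

∂u_i/∂s_i = α_i − 1, so roommate i contributes w_i if α_i > 1, else 0.
α_i > 1 for i ∈ {1, 2, 3, 5}; NE contributions (12, 5, 20, 0, 19), S = 56.
u_5 = (19 − 19) + 1.3·56 = 72.8.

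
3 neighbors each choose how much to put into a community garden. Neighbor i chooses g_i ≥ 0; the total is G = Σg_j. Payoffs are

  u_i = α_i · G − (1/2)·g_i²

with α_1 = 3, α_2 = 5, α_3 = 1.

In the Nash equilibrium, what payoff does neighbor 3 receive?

Neighbor i's FOC: ∂u_i/∂g_i = α_i − g_i = 0, so g_i* = α_i.
NE contributions = (3, 5, 1); G = 9.
u_3 = α_3·G − ½·(g_3)² = 1·9 − ½·1² = 8.5.

8.5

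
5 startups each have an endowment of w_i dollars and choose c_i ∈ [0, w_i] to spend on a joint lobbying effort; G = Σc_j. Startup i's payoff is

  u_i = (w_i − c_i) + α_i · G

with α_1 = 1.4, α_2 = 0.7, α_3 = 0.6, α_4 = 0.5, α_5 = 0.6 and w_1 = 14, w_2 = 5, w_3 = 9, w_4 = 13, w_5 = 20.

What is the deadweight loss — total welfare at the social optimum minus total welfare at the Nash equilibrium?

131.6

∂u_i/∂c_i = α_i − 1, so startup i contributes w_i if α_i > 1, else 0.
α_i > 1 for i ∈ {1}; NE contributions (14, 0, 0, 0, 0), G = 14.
W^NE = Σw_i − G^NE + (Σα_i)·G^NE = 61 + 2.8·14 = 100.2.
Planner: ∂(Σu_j)/∂c_i = Σα_j − 1 = 2.8 > 0, so everyone contributes w_i; G^SO = 61, W^SO = 61 + 2.8·61 = 231.8.
Deadweight loss = 131.6.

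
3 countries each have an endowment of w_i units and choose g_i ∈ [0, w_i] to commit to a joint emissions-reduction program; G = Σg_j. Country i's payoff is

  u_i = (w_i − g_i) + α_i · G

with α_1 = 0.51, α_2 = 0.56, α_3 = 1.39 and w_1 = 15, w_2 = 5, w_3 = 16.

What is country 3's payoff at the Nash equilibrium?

∂u_i/∂g_i = α_i − 1, so country i contributes w_i if α_i > 1, else 0.
α_i > 1 for i ∈ {3}; NE contributions (0, 0, 16), G = 16.
u_3 = (16 − 16) + 1.39·16 = 22.24.

22.24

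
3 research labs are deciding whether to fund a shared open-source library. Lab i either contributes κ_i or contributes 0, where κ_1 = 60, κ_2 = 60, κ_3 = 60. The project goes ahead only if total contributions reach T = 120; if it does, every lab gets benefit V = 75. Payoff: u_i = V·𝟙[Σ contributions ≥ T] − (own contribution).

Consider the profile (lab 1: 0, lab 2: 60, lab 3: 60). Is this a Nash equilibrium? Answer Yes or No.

Total = 120 ≥ 120: provided.
Lab 1 (pledges 0, payoff 75): pledging 60 → total 180, payoff 15. No gain.
Lab 2 (pledges 60, payoff 15): dropping to 0 → total 60, payoff 0. No gain.
Lab 3 (pledges 60, payoff 15): dropping to 0 → total 60, payoff 0. No gain.

Yes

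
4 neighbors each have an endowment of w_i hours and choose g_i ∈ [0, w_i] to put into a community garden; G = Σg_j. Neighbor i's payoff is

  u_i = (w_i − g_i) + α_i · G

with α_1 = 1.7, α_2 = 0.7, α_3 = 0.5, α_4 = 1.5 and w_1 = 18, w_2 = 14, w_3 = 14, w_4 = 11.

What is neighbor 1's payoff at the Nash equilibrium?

49.3

∂u_i/∂g_i = α_i − 1, so neighbor i contributes w_i if α_i > 1, else 0.
α_i > 1 for i ∈ {1, 4}; NE contributions (18, 0, 0, 11), G = 29.
u_1 = (18 − 18) + 1.7·29 = 49.3.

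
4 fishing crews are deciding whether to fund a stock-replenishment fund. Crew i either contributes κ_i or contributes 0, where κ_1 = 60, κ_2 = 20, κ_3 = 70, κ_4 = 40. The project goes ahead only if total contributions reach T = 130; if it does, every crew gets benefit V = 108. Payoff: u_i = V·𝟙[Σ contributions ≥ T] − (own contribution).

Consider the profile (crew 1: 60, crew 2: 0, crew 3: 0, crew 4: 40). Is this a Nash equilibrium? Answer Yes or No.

Total = 100 < 130: not provided.
Crew 1 (pledges 60, payoff -60): dropping to 0 → total 40, payoff 0. Profitable deviation.

No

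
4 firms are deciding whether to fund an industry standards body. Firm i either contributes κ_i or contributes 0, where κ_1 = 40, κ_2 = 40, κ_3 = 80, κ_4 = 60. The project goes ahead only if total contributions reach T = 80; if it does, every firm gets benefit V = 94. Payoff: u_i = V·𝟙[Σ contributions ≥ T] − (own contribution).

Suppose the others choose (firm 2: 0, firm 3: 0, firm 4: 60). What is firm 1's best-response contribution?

Others' total = 60. Contributing 40 brings total to 100 ≥ 80: gain V − κ_1 = 54.
Best response: 40.

40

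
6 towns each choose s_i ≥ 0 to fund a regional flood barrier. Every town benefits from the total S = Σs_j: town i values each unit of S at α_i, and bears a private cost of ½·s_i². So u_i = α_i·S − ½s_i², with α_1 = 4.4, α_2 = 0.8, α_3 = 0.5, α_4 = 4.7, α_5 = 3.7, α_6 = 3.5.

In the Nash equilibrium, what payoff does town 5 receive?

58.275

Town i's FOC: ∂u_i/∂s_i = α_i − s_i = 0, so s_i* = α_i.
NE contributions = (4.4, 0.8, 0.5, 4.7, 3.7, 3.5); S = 17.6.
u_5 = α_5·S − ½·(s_5)² = 3.7·17.6 − ½·3.7² = 58.275.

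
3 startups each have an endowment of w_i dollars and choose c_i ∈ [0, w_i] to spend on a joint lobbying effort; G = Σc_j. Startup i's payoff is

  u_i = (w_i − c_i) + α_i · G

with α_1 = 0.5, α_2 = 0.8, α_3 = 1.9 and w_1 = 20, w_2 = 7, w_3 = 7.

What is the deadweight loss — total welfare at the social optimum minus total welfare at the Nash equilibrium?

59.4

∂u_i/∂c_i = α_i − 1, so startup i contributes w_i if α_i > 1, else 0.
α_i > 1 for i ∈ {3}; NE contributions (0, 0, 7), G = 7.
W^NE = Σw_i − G^NE + (Σα_i)·G^NE = 34 + 2.2·7 = 49.4.
Planner: ∂(Σu_j)/∂c_i = Σα_j − 1 = 2.2 > 0, so everyone contributes w_i; G^SO = 34, W^SO = 34 + 2.2·34 = 108.8.
Deadweight loss = 59.4.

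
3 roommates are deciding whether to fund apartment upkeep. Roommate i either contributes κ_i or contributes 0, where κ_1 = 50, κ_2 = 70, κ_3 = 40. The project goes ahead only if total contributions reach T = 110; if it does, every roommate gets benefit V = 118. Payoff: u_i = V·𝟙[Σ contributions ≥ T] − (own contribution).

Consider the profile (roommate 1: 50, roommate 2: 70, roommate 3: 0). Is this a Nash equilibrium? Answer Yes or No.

Yes

Total = 120 ≥ 110: provided.
Roommate 1 (pledges 50, payoff 68): dropping to 0 → total 70, payoff 0. No gain.
Roommate 2 (pledges 70, payoff 48): dropping to 0 → total 50, payoff 0. No gain.
Roommate 3 (pledges 0, payoff 118): pledging 40 → total 160, payoff 78. No gain.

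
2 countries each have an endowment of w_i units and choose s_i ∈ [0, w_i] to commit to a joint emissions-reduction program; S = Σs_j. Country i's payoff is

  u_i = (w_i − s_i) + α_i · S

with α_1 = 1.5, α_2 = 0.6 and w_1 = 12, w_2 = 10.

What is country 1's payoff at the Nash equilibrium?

∂u_i/∂s_i = α_i − 1, so country i contributes w_i if α_i > 1, else 0.
α_i > 1 for i ∈ {1}; NE contributions (12, 0), S = 12.
u_1 = (12 − 12) + 1.5·12 = 18.

18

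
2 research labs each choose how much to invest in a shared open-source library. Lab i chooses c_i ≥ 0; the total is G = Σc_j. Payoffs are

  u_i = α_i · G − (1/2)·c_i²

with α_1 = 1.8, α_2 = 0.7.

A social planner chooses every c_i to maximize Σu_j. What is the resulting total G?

5

Planner FOC: ∂(Σu_j)/∂c_i = (Σα_j) − c_i = 0, so c_i^SO = Σα_j = 2.5 for every i; G^SO = 5.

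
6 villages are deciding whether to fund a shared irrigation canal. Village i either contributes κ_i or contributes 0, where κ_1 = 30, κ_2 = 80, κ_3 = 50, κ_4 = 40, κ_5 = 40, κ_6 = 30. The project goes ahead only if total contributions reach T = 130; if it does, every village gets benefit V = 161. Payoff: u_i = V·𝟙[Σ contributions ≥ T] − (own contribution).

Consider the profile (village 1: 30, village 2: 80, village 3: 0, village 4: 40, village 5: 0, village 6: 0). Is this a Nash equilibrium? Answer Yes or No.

Total = 150 ≥ 130: provided.
Village 1 (pledges 30, payoff 131): dropping to 0 → total 120, payoff 0. No gain.
Village 2 (pledges 80, payoff 81): dropping to 0 → total 70, payoff 0. No gain.
Village 3 (pledges 0, payoff 161): pledging 50 → total 200, payoff 111. No gain.
Village 4 (pledges 40, payoff 121): dropping to 0 → total 110, payoff 0. No gain.
Village 5 (pledges 0, payoff 161): pledging 40 → total 190, payoff 121. No gain.
Village 6 (pledges 0, payoff 161): pledging 30 → total 180, payoff 131. No gain.

Yes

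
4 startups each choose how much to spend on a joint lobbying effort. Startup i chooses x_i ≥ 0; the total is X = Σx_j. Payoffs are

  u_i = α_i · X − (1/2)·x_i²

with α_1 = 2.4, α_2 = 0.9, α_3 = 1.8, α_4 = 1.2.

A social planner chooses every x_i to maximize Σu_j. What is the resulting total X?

Planner FOC: ∂(Σu_j)/∂x_i = (Σα_j) − x_i = 0, so x_i^SO = Σα_j = 6.3 for every i; X^SO = 25.2.

25.2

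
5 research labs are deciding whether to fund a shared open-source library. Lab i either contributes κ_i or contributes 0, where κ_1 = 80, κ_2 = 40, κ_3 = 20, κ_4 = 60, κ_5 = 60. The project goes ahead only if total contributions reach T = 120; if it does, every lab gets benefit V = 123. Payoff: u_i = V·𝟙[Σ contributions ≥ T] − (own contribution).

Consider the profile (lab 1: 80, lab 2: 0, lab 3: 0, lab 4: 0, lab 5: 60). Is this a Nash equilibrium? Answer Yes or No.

Total = 140 ≥ 120: provided.
Lab 1 (pledges 80, payoff 43): dropping to 0 → total 60, payoff 0. No gain.
Lab 2 (pledges 0, payoff 123): pledging 40 → total 180, payoff 83. No gain.
Lab 3 (pledges 0, payoff 123): pledging 20 → total 160, payoff 103. No gain.
Lab 4 (pledges 0, payoff 123): pledging 60 → total 200, payoff 63. No gain.
Lab 5 (pledges 60, payoff 63): dropping to 0 → total 80, payoff 0. No gain.

Yes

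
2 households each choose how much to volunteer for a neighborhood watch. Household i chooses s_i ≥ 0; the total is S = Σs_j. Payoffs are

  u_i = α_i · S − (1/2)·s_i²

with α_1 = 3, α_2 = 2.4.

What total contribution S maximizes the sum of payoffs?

10.8

Planner FOC: ∂(Σu_j)/∂s_i = (Σα_j) − s_i = 0, so s_i^SO = Σα_j = 5.4 for every i; S^SO = 10.8.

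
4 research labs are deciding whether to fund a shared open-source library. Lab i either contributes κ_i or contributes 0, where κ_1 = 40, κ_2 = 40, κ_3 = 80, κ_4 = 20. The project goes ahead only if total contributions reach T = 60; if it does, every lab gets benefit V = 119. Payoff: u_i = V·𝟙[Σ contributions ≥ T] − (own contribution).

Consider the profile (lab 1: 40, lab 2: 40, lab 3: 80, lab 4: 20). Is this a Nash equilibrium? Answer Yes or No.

No

Total = 180 ≥ 60: provided.
Lab 1 (pledges 40, payoff 79): dropping to 0 → total 140, payoff 119. Profitable deviation.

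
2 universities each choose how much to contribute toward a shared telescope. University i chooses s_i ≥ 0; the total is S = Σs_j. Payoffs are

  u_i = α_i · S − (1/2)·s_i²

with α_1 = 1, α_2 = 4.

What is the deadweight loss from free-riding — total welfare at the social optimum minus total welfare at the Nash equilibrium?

8.5

University i's FOC: ∂u_i/∂s_i = α_i − s_i = 0, so s_i* = α_i.
NE contributions = (1, 4); S = 5.
W^NE = (Σα)·S − ½Σα_i² = 5² − ½·17 = 16.5.
Planner sets s_i = Σα_j = 5 for every i, so S^SO = 2·5 = 10.
W^SO = (Σα)·S^SO − ½·2·(Σα)² = (2/2)·5² = 25.
Deadweight loss = W^SO − W^NE = 8.5.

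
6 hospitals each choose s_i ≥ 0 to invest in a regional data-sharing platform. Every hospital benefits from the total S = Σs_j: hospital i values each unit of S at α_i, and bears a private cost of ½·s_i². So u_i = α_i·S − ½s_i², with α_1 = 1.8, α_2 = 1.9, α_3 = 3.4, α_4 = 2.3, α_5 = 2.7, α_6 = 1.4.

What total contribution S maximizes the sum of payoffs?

81

Planner FOC: ∂(Σu_j)/∂s_i = (Σα_j) − s_i = 0, so s_i^SO = Σα_j = 13.5 for every i; S^SO = 81.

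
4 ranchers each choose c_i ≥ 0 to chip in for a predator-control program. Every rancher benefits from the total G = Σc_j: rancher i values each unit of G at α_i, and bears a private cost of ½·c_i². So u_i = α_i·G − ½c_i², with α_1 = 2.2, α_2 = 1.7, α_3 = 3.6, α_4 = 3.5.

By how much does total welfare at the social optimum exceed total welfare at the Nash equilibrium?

Rancher i's FOC: ∂u_i/∂c_i = α_i − c_i = 0, so c_i* = α_i.
NE contributions = (2.2, 1.7, 3.6, 3.5); G = 11.
W^NE = (Σα)·G − ½Σα_i² = 11² − ½·32.94 = 104.53.
Planner sets c_i = Σα_j = 11 for every i, so G^SO = 4·11 = 44.
W^SO = (Σα)·G^SO − ½·4·(Σα)² = (4/2)·11² = 242.
Deadweight loss = W^SO − W^NE = 137.47.

137.47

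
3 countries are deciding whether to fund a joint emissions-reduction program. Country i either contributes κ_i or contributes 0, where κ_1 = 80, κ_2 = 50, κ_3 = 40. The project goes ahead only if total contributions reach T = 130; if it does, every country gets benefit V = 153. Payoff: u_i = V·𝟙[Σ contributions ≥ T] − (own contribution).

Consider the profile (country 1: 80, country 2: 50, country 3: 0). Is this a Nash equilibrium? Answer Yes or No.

Total = 130 ≥ 130: provided.
Country 1 (pledges 80, payoff 73): dropping to 0 → total 50, payoff 0. No gain.
Country 2 (pledges 50, payoff 103): dropping to 0 → total 80, payoff 0. No gain.
Country 3 (pledges 0, payoff 153): pledging 40 → total 170, payoff 113. No gain.

Yes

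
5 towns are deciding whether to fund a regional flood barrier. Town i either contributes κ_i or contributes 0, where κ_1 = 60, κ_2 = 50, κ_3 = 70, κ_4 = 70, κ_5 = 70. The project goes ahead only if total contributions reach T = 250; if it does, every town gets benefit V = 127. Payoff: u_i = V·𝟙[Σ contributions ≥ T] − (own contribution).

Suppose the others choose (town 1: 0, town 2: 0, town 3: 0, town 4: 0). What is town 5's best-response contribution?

Others' total = 0. Even contributing 70 gives 70 < 250: no benefit either way.
Best response: 0.

0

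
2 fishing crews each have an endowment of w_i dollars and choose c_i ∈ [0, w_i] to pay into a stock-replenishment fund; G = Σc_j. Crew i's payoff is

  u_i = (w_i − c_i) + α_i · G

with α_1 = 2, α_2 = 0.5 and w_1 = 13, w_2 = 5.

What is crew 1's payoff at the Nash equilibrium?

26

∂u_i/∂c_i = α_i − 1, so crew i contributes w_i if α_i > 1, else 0.
α_i > 1 for i ∈ {1}; NE contributions (13, 0), G = 13.
u_1 = (13 − 13) + 2·13 = 26.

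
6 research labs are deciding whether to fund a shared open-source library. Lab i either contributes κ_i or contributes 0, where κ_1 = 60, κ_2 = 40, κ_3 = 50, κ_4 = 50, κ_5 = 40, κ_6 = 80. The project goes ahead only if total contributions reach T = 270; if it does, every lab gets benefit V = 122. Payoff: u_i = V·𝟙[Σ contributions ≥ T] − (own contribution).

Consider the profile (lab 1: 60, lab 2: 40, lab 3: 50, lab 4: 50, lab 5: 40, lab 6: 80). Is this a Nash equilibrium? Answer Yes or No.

No

Total = 320 ≥ 270: provided.
Lab 1 (pledges 60, payoff 62): dropping to 0 → total 260, payoff 0. No gain.
Lab 2 (pledges 40, payoff 82): dropping to 0 → total 280, payoff 122. Profitable deviation.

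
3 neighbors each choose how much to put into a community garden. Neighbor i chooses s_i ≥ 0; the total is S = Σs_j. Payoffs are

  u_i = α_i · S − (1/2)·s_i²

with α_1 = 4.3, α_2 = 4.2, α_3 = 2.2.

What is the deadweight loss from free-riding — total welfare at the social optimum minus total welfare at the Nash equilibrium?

77.73

Neighbor i's FOC: ∂u_i/∂s_i = α_i − s_i = 0, so s_i* = α_i.
NE contributions = (4.3, 4.2, 2.2); S = 10.7.
W^NE = (Σα)·S − ½Σα_i² = 10.7² − ½·40.97 = 94.005.
Planner sets s_i = Σα_j = 10.7 for every i, so S^SO = 3·10.7 = 32.1.
W^SO = (Σα)·S^SO − ½·3·(Σα)² = (3/2)·10.7² = 171.735.
Deadweight loss = W^SO − W^NE = 77.73.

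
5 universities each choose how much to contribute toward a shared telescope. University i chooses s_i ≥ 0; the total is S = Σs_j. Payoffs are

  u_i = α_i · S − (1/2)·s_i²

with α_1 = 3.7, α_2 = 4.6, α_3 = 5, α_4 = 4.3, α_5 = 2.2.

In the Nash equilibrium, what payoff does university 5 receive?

University i's FOC: ∂u_i/∂s_i = α_i − s_i = 0, so s_i* = α_i.
NE contributions = (3.7, 4.6, 5, 4.3, 2.2); S = 19.8.
u_5 = α_5·S − ½·(s_5)² = 2.2·19.8 − ½·2.2² = 41.14.

41.14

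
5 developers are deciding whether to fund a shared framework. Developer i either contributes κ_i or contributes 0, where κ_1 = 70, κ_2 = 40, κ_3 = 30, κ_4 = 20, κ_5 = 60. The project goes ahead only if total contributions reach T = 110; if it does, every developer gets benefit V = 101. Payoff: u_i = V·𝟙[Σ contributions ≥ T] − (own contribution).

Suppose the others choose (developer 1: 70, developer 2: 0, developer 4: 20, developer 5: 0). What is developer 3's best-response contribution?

30

Others' total = 90. Contributing 30 brings total to 120 ≥ 110: gain V − κ_3 = 71.
Best response: 30.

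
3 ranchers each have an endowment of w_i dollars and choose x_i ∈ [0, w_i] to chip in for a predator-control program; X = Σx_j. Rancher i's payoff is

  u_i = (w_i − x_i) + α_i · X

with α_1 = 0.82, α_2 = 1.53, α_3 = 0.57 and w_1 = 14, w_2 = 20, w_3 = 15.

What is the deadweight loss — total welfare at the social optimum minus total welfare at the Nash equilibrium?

55.68

∂u_i/∂x_i = α_i − 1, so rancher i contributes w_i if α_i > 1, else 0.
α_i > 1 for i ∈ {2}; NE contributions (0, 20, 0), X = 20.
W^NE = Σw_i − X^NE + (Σα_i)·X^NE = 49 + 1.92·20 = 87.4.
Planner: ∂(Σu_j)/∂x_i = Σα_j − 1 = 1.92 > 0, so everyone contributes w_i; X^SO = 49, W^SO = 49 + 1.92·49 = 143.08.
Deadweight loss = 55.68.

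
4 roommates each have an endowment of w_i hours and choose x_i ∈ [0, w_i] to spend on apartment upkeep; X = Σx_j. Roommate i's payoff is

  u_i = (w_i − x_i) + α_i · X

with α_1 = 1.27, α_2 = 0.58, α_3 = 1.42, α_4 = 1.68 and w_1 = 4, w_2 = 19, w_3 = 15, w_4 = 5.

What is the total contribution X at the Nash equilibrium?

∂u_i/∂x_i = α_i − 1, so roommate i contributes w_i if α_i > 1, else 0.
α_i > 1 for i ∈ {1, 3, 4}; NE contributions (4, 0, 15, 5), X = 24.

24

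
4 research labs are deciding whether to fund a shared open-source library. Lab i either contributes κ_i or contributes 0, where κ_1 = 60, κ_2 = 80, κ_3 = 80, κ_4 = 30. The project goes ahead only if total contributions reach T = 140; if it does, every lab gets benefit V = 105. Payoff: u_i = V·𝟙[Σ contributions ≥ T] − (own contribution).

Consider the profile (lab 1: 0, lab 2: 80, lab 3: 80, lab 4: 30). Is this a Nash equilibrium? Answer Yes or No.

No

Total = 190 ≥ 140: provided.
Lab 1 (pledges 0, payoff 105): pledging 60 → total 250, payoff 45. No gain.
Lab 2 (pledges 80, payoff 25): dropping to 0 → total 110, payoff 0. No gain.
Lab 3 (pledges 80, payoff 25): dropping to 0 → total 110, payoff 0. No gain.
Lab 4 (pledges 30, payoff 75): dropping to 0 → total 160, payoff 105. Profitable deviation.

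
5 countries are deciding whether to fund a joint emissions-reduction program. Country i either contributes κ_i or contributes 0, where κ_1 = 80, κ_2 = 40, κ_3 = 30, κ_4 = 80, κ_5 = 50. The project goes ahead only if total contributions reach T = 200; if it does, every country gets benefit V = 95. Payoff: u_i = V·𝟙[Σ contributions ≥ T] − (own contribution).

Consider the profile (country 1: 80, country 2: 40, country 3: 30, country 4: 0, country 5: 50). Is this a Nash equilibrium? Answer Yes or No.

Yes

Total = 200 ≥ 200: provided.
Country 1 (pledges 80, payoff 15): dropping to 0 → total 120, payoff 0. No gain.
Country 2 (pledges 40, payoff 55): dropping to 0 → total 160, payoff 0. No gain.
Country 3 (pledges 30, payoff 65): dropping to 0 → total 170, payoff 0. No gain.
Country 4 (pledges 0, payoff 95): pledging 80 → total 280, payoff 15. No gain.
Country 5 (pledges 50, payoff 45): dropping to 0 → total 150, payoff 0. No gain.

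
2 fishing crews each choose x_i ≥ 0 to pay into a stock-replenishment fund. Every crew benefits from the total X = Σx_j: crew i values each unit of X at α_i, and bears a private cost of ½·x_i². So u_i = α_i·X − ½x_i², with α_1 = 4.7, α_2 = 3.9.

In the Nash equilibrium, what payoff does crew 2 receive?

25.935

Crew i's FOC: ∂u_i/∂x_i = α_i − x_i = 0, so x_i* = α_i.
NE contributions = (4.7, 3.9); X = 8.6.
u_2 = α_2·X − ½·(x_2)² = 3.9·8.6 − ½·3.9² = 25.935.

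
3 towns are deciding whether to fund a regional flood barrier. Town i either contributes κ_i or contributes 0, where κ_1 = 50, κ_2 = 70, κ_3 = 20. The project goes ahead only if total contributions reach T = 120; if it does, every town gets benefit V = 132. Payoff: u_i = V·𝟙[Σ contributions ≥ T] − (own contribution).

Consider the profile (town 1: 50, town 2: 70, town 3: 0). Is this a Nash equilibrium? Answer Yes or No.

Yes

Total = 120 ≥ 120: provided.
Town 1 (pledges 50, payoff 82): dropping to 0 → total 70, payoff 0. No gain.
Town 2 (pledges 70, payoff 62): dropping to 0 → total 50, payoff 0. No gain.
Town 3 (pledges 0, payoff 132): pledging 20 → total 140, payoff 112. No gain.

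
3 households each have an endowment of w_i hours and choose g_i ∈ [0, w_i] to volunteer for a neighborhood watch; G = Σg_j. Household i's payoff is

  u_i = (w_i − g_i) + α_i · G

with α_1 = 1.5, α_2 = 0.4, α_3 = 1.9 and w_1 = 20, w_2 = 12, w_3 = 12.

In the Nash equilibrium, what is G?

∂u_i/∂g_i = α_i − 1, so household i contributes w_i if α_i > 1, else 0.
α_i > 1 for i ∈ {1, 3}; NE contributions (20, 0, 12), G = 32.

32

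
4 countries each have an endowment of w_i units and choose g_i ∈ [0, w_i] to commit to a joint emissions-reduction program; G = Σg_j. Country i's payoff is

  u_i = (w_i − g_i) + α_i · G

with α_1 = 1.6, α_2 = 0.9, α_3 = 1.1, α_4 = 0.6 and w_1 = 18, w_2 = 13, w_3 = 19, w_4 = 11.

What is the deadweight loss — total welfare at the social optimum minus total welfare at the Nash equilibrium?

76.8

∂u_i/∂g_i = α_i − 1, so country i contributes w_i if α_i > 1, else 0.
α_i > 1 for i ∈ {1, 3}; NE contributions (18, 0, 19, 0), G = 37.
W^NE = Σw_i − G^NE + (Σα_i)·G^NE = 61 + 3.2·37 = 179.4.
Planner: ∂(Σu_j)/∂g_i = Σα_j − 1 = 3.2 > 0, so everyone contributes w_i; G^SO = 61, W^SO = 61 + 3.2·61 = 256.2.
Deadweight loss = 76.8.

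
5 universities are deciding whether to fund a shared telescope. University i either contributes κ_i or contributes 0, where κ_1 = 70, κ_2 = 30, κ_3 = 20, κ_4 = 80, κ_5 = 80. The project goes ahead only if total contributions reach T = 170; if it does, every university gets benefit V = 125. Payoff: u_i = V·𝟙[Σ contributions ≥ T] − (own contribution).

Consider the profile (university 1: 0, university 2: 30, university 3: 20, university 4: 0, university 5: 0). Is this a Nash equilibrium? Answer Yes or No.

Total = 50 < 170: not provided.
University 1 (pledges 0, payoff 0): pledging 70 → total 120, payoff -70. No gain.
University 2 (pledges 30, payoff -30): dropping to 0 → total 20, payoff 0. Profitable deviation.

No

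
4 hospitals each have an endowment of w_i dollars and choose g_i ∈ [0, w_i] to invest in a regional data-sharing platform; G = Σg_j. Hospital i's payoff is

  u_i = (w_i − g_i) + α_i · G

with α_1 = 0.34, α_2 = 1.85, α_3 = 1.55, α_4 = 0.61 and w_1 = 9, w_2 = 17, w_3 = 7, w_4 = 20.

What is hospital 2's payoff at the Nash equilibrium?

44.4

∂u_i/∂g_i = α_i − 1, so hospital i contributes w_i if α_i > 1, else 0.
α_i > 1 for i ∈ {2, 3}; NE contributions (0, 17, 7, 0), G = 24.
u_2 = (17 − 17) + 1.85·24 = 44.4.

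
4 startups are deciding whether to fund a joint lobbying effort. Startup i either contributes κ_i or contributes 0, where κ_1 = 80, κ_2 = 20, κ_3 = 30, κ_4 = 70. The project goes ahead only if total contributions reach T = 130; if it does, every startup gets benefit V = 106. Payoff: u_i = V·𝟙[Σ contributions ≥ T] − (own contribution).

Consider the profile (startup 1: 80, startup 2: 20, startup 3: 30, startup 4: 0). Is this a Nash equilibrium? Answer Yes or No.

Total = 130 ≥ 130: provided.
Startup 1 (pledges 80, payoff 26): dropping to 0 → total 50, payoff 0. No gain.
Startup 2 (pledges 20, payoff 86): dropping to 0 → total 110, payoff 0. No gain.
Startup 3 (pledges 30, payoff 76): dropping to 0 → total 100, payoff 0. No gain.
Startup 4 (pledges 0, payoff 106): pledging 70 → total 200, payoff 36. No gain.

Yes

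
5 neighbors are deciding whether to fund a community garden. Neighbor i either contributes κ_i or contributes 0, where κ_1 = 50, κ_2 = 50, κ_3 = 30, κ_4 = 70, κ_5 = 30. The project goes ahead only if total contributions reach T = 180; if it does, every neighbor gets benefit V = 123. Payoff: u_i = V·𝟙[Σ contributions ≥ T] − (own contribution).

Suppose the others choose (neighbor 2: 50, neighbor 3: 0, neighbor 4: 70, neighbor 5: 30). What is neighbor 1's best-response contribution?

Others' total = 150. Contributing 50 brings total to 200 ≥ 180: gain V − κ_1 = 73.
Best response: 50.

50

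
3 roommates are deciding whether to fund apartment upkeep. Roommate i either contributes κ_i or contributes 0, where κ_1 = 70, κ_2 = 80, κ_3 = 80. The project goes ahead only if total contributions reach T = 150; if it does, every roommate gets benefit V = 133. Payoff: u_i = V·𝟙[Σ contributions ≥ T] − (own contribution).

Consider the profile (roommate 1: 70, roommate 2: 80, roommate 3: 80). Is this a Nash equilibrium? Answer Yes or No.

Total = 230 ≥ 150: provided.
Roommate 1 (pledges 70, payoff 63): dropping to 0 → total 160, payoff 133. Profitable deviation.

No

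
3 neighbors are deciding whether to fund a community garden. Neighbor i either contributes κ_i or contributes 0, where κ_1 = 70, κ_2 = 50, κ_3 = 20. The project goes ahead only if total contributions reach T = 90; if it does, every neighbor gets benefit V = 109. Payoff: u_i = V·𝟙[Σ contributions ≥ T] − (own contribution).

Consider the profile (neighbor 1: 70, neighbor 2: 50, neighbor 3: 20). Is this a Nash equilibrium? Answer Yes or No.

Total = 140 ≥ 90: provided.
Neighbor 1 (pledges 70, payoff 39): dropping to 0 → total 70, payoff 0. No gain.
Neighbor 2 (pledges 50, payoff 59): dropping to 0 → total 90, payoff 109. Profitable deviation.

No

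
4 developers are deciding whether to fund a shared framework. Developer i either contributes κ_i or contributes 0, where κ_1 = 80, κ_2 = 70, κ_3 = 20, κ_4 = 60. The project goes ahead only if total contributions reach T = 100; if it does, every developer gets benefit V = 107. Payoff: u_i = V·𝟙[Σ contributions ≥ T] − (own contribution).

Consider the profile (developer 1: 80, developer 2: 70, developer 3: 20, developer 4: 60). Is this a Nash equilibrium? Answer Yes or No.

Total = 230 ≥ 100: provided.
Developer 1 (pledges 80, payoff 27): dropping to 0 → total 150, payoff 107. Profitable deviation.

No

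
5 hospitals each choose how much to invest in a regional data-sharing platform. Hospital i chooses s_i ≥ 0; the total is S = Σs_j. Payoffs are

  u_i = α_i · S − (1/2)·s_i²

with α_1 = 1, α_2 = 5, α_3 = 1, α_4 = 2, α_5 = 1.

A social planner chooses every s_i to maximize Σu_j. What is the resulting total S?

50

Planner FOC: ∂(Σu_j)/∂s_i = (Σα_j) − s_i = 0, so s_i^SO = Σα_j = 10 for every i; S^SO = 50.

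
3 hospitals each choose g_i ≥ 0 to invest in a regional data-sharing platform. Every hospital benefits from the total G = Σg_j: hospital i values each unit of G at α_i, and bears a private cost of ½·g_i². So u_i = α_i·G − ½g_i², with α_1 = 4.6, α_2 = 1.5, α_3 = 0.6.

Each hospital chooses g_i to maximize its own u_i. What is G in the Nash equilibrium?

Hospital i's FOC: ∂u_i/∂g_i = α_i − g_i = 0, so g_i* = α_i.
NE contributions = (4.6, 1.5, 0.6); G = 6.7.

6.7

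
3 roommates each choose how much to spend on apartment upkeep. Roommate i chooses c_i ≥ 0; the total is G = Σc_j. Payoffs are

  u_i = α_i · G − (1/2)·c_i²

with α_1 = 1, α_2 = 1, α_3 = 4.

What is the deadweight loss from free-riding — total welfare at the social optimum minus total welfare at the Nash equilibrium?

27

Roommate i's FOC: ∂u_i/∂c_i = α_i − c_i = 0, so c_i* = α_i.
NE contributions = (1, 1, 4); G = 6.
W^NE = (Σα)·G − ½Σα_i² = 6² − ½·18 = 27.
Planner sets c_i = Σα_j = 6 for every i, so G^SO = 3·6 = 18.
W^SO = (Σα)·G^SO − ½·3·(Σα)² = (3/2)·6² = 54.
Deadweight loss = W^SO − W^NE = 27.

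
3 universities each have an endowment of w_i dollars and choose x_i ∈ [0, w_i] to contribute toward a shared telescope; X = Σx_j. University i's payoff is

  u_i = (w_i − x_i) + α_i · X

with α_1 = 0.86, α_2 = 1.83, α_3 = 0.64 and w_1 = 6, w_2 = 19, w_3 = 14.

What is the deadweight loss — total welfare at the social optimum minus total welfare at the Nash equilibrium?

46.6

∂u_i/∂x_i = α_i − 1, so university i contributes w_i if α_i > 1, else 0.
α_i > 1 for i ∈ {2}; NE contributions (0, 19, 0), X = 19.
W^NE = Σw_i − X^NE + (Σα_i)·X^NE = 39 + 2.33·19 = 83.27.
Planner: ∂(Σu_j)/∂x_i = Σα_j − 1 = 2.33 > 0, so everyone contributes w_i; X^SO = 39, W^SO = 39 + 2.33·39 = 129.87.
Deadweight loss = 46.6.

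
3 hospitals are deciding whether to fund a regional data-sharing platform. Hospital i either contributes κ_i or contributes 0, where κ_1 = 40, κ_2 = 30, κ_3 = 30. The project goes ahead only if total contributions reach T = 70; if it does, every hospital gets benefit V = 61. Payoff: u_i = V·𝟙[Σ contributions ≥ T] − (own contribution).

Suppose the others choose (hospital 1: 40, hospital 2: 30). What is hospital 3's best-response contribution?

Others' total = 70 ≥ 70; contributing adds cost 30 for no extra benefit.
Best response: 0.

0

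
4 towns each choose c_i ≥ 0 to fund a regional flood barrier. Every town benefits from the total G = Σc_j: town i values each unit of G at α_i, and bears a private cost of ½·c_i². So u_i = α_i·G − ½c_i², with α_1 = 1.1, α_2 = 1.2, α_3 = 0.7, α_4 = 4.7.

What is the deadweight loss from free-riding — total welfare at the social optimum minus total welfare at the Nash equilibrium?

71.905

Town i's FOC: ∂u_i/∂c_i = α_i − c_i = 0, so c_i* = α_i.
NE contributions = (1.1, 1.2, 0.7, 4.7); G = 7.7.
W^NE = (Σα)·G − ½Σα_i² = 7.7² − ½·25.23 = 46.675.
Planner sets c_i = Σα_j = 7.7 for every i, so G^SO = 4·7.7 = 30.8.
W^SO = (Σα)·G^SO − ½·4·(Σα)² = (4/2)·7.7² = 118.58.
Deadweight loss = W^SO − W^NE = 71.905.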